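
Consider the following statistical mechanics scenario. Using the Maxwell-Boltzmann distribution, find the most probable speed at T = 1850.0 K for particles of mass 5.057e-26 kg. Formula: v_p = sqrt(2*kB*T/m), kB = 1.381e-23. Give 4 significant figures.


Step 1: Numerator = 2*kB*T = 2*1.381e-23*1850.0 = 5.11e-20
Step 2: Ratio = 5.11e-20 / 5.057e-26 = 1.01e+06
Step 3: v_p = sqrt(1.01e+06) = 1005 m/s

1005


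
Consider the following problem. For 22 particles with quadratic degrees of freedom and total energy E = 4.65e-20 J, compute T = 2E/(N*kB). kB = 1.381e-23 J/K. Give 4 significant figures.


Step 1: Numerator = 2*E = 2*4.65e-20 = 9.3e-20 J
Step 2: Denominator = N*kB = 22*1.381e-23 = 3.038e-22
Step 3: T = 9.3e-20 / 3.038e-22 = 306.1 K

306.1


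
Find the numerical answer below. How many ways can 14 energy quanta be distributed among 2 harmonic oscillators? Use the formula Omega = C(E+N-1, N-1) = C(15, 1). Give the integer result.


Step 1: Use binomial coefficient C(15, 1)
Step 2: Numerator = 15! / 14!
Step 3: Denominator = 1!
Step 4: Omega = 15

15


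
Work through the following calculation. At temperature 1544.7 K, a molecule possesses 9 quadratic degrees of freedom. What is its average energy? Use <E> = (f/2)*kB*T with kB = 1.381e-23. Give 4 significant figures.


Step 1: f/2 = 9/2 = 4.5
Step 2: kB*T = 1.381e-23 * 1544.7 = 2.133e-20
Step 3: <E> = 4.5 * 2.133e-20 = 9.6e-20 J

9.6e-20


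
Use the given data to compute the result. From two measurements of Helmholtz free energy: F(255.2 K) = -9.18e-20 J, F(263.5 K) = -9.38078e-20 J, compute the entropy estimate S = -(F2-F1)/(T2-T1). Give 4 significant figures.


Step 1: dF = F2 - F1 = -9.38078e-20 - (-9.18e-20) = -2.0078e-21 J
Step 2: dT = T2 - T1 = 263.5 - 255.2 = 8.3 K
Step 3: S = -dF/dT = -(-2.0078e-21)/8.3 = 2.419e-22 J/K

2.419e-22


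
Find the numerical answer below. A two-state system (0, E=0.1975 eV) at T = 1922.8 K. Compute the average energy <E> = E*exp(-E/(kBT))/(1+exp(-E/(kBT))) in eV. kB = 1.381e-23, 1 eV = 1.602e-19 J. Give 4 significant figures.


Step 1: beta*E = 0.1975*1.602e-19/(1.381e-23*1922.8) = 1.192
Step 2: exp(-beta*E) = 0.3038
Step 3: <E> = 0.1975*0.3038/(1+0.3038) = 0.04601 eV

0.04601


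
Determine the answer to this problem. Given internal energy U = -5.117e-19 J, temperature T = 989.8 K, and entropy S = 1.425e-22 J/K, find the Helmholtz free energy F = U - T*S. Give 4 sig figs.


Step 1: T*S = 989.8 * 1.425e-22 = 1.41e-19 J
Step 2: F = U - T*S = -5.117e-19 - 1.41e-19
Step 3: F = -6.527e-19 J

-6.527e-19


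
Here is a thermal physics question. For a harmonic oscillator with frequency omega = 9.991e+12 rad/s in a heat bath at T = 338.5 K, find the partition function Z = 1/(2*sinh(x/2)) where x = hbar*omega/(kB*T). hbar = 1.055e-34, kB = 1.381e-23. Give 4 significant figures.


Step 1: Compute x = hbar*omega/(kB*T) = 1.055e-34*9.991e+12/(1.381e-23*338.5) = 0.2255
Step 2: x/2 = 0.1127
Step 3: sinh(x/2) = 0.113
Step 4: Z = 1/(2*0.113) = 4.426

4.426


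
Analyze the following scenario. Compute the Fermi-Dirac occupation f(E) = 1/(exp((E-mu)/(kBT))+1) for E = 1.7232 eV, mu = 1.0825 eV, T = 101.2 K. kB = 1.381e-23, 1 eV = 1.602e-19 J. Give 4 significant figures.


Step 1: (E - mu) = 1.7232 - 1.0825 = 0.6407 eV
Step 2: Convert: (E-mu)*eV = 1.026e-19 J
Step 3: x = (E-mu)*eV/(kB*T) = 73.44
Step 4: f = 1/(exp(73.44)+1) = 1.272e-32

1.272e-32


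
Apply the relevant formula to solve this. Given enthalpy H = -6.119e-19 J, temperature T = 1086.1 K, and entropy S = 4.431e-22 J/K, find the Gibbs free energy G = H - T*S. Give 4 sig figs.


Step 1: T*S = 1086.1 * 4.431e-22 = 4.813e-19 J
Step 2: G = H - T*S = -6.119e-19 - 4.813e-19
Step 3: G = -1.093e-18 J

-1.093e-18


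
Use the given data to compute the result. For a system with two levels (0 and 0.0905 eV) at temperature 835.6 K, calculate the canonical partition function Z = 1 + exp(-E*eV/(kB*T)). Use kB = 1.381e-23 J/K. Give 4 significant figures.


Step 1: Compute beta*E = E*eV/(kB*T) = 0.0905*1.602e-19/(1.381e-23*835.6) = 1.256
Step 2: exp(-beta*E) = exp(-1.256) = 0.2847
Step 3: Z = 1 + 0.2847 = 1.285

1.285


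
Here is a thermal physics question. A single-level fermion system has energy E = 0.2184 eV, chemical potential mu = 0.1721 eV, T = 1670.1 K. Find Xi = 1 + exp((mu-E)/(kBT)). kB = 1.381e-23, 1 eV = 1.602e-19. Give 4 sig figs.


Step 1: (mu - E) = 0.1721 - 0.2184 = -0.0463 eV
Step 2: x = (mu-E)*eV/(kB*T) = -0.0463*1.602e-19/(1.381e-23*1670.1) = -0.3216
Step 3: exp(x) = 0.725
Step 4: Xi = 1 + 0.725 = 1.725

1.725


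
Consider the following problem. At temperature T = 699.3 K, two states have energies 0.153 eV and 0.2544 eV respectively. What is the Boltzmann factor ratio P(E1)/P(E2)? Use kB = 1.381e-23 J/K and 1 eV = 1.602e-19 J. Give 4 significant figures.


Step 1: Compute energy difference dE = E1 - E2 = 0.153 - 0.2544 = -0.1014 eV
Step 2: Convert to Joules: dE_J = -0.1014 * 1.602e-19 = -1.624e-20 J
Step 3: Compute exponent = -dE_J / (kB * T) = -(-1.624e-20) / (1.381e-23 * 699.3) = 1.682
Step 4: P(E1)/P(E2) = exp(1.682) = 5.377

5.377


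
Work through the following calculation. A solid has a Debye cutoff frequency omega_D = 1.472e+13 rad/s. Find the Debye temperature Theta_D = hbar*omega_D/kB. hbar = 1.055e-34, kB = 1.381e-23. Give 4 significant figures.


Step 1: hbar*omega_D = 1.055e-34 * 1.472e+13 = 1.553e-21 J
Step 2: Theta_D = 1.553e-21 / 1.381e-23
Step 3: Theta_D = 112.5 K

112.5


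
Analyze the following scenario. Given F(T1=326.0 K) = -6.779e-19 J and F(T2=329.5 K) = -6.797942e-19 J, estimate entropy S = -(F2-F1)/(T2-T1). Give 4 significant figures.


Step 1: dF = F2 - F1 = -6.797942e-19 - (-6.779e-19) = -1.8942e-21 J
Step 2: dT = T2 - T1 = 329.5 - 326.0 = 3.5 K
Step 3: S = -dF/dT = -(-1.8942e-21)/3.5 = 5.412e-22 J/K

5.412e-22


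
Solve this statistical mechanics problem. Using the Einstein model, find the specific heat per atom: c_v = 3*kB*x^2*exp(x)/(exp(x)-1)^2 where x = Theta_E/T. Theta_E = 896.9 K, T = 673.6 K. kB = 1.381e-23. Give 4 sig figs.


Step 1: x = Theta_E/T = 896.9/673.6 = 1.332
Step 2: x^2 = 1.773
Step 3: exp(x) = 3.787
Step 4: c_v = 3*1.381e-23*1.773*3.787/(3.787-1)^2 = 3.582e-23

3.582e-23


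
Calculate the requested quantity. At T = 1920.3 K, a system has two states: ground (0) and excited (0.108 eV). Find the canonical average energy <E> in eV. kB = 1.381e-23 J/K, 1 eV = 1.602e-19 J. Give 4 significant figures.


Step 1: beta*E = 0.108*1.602e-19/(1.381e-23*1920.3) = 0.6524
Step 2: exp(-beta*E) = 0.5208
Step 3: <E> = 0.108*0.5208/(1+0.5208) = 0.03698 eV

0.03698


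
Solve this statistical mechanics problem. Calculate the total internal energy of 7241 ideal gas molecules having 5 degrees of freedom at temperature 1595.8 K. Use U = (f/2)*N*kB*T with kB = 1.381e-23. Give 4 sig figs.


Step 1: f/2 = 5/2 = 2.5
Step 2: N*kB*T = 7241*1.381e-23*1595.8 = 1.596e-16
Step 3: U = 2.5 * 1.596e-16 = 3.989e-16 J

3.989e-16


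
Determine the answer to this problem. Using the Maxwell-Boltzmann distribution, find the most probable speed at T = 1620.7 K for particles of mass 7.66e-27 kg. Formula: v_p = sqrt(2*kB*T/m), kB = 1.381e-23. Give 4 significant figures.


Step 1: Numerator = 2*kB*T = 2*1.381e-23*1620.7 = 4.476e-20
Step 2: Ratio = 4.476e-20 / 7.66e-27 = 5.844e+06
Step 3: v_p = sqrt(5.844e+06) = 2417 m/s

2417


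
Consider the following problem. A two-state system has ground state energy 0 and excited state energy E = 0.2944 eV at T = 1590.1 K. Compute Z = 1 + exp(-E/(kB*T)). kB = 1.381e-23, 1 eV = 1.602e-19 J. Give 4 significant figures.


Step 1: Compute beta*E = E*eV/(kB*T) = 0.2944*1.602e-19/(1.381e-23*1590.1) = 2.148
Step 2: exp(-beta*E) = exp(-2.148) = 0.1167
Step 3: Z = 1 + 0.1167 = 1.117

1.117


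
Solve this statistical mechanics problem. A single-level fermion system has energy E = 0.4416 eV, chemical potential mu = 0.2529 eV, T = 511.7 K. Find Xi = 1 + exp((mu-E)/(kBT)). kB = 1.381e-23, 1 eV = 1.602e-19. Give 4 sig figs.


Step 1: (mu - E) = 0.2529 - 0.4416 = -0.1887 eV
Step 2: x = (mu-E)*eV/(kB*T) = -0.1887*1.602e-19/(1.381e-23*511.7) = -4.278
Step 3: exp(x) = 0.01387
Step 4: Xi = 1 + 0.01387 = 1.014

1.014


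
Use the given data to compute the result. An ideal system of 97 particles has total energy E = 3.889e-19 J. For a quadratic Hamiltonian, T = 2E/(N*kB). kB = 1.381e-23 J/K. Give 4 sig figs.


Step 1: Numerator = 2*E = 2*3.889e-19 = 7.778e-19 J
Step 2: Denominator = N*kB = 97*1.381e-23 = 1.34e-21
Step 3: T = 7.778e-19 / 1.34e-21 = 580.6 K

580.6


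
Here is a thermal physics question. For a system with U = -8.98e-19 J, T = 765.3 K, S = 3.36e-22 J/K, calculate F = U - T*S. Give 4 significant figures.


Step 1: T*S = 765.3 * 3.36e-22 = 2.571e-19 J
Step 2: F = U - T*S = -8.98e-19 - 2.571e-19
Step 3: F = -1.155e-18 J

-1.155e-18


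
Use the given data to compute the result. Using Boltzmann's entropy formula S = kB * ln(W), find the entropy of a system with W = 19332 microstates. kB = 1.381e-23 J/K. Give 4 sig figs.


Step 1: ln(W) = ln(19332) = 9.87
Step 2: S = kB * ln(W) = 1.381e-23 * 9.87
Step 3: S = 1.363e-22 J/K

1.363e-22


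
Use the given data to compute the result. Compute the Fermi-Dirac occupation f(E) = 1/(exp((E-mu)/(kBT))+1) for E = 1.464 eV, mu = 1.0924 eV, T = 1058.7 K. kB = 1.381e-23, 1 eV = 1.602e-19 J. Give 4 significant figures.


Step 1: (E - mu) = 1.464 - 1.0924 = 0.3716 eV
Step 2: Convert: (E-mu)*eV = 5.953e-20 J
Step 3: x = (E-mu)*eV/(kB*T) = 4.072
Step 4: f = 1/(exp(4.072)+1) = 0.01676

0.01676


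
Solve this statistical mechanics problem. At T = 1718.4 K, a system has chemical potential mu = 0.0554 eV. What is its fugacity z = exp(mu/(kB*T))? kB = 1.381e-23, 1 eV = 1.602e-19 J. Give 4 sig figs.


Step 1: Convert mu to Joules: 0.0554*1.602e-19 = 8.875e-21 J
Step 2: kB*T = 1.381e-23*1718.4 = 2.373e-20 J
Step 3: mu/(kB*T) = 0.374
Step 4: z = exp(0.374) = 1.454

1.454


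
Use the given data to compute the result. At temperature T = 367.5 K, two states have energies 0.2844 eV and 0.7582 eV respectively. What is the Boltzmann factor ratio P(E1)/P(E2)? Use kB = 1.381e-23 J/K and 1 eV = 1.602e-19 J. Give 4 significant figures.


Step 1: Compute energy difference dE = E1 - E2 = 0.2844 - 0.7582 = -0.4738 eV
Step 2: Convert to Joules: dE_J = -0.4738 * 1.602e-19 = -7.59e-20 J
Step 3: Compute exponent = -dE_J / (kB * T) = -(-7.59e-20) / (1.381e-23 * 367.5) = 14.96
Step 4: P(E1)/P(E2) = exp(14.96) = 3.127e+06

3.127e+06


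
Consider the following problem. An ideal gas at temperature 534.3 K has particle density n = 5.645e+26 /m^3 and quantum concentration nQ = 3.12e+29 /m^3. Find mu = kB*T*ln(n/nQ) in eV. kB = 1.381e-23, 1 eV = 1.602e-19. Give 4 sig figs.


Step 1: n/nQ = 5.645e+26/3.12e+29 = 0.001809
Step 2: ln(n/nQ) = -6.315
Step 3: mu = kB*T*ln(n/nQ) = 7.379e-21*-6.315 = -4.66e-20 J
Step 4: Convert to eV: -4.66e-20/1.602e-19 = -0.2909 eV

-0.2909


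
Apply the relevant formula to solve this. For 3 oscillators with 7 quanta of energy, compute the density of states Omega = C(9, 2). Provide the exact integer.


Step 1: Use binomial coefficient C(9, 2)
Step 2: Numerator = 9! / 7!
Step 3: Denominator = 2!
Step 4: Omega = 36

36


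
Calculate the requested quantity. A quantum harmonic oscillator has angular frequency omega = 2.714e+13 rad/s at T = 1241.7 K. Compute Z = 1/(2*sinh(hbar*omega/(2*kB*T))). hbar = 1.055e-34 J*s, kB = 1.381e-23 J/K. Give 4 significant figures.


Step 1: Compute x = hbar*omega/(kB*T) = 1.055e-34*2.714e+13/(1.381e-23*1241.7) = 0.167
Step 2: x/2 = 0.08349
Step 3: sinh(x/2) = 0.08358
Step 4: Z = 1/(2*0.08358) = 5.982

5.982


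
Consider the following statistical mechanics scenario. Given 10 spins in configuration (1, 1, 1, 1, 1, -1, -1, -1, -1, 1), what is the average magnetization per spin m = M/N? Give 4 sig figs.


Step 1: Count up spins (+1): 6, down spins (-1): 4
Step 2: Total magnetization M = 6 - 4 = 2
Step 3: m = M/N = 2/10 = 0.2

0.2


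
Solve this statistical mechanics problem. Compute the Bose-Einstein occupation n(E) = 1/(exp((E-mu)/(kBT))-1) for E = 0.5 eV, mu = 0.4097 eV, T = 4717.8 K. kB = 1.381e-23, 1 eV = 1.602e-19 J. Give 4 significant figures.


Step 1: (E - mu) = 0.0903 eV
Step 2: x = (E-mu)*eV/(kB*T) = 0.0903*1.602e-19/(1.381e-23*4717.8) = 0.222
Step 3: exp(x) = 1.249
Step 4: n = 1/(exp(x)-1) = 4.022

4.022


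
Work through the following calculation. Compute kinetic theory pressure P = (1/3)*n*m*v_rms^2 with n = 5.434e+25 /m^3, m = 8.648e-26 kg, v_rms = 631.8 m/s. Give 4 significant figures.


Step 1: v_rms^2 = 631.8^2 = 3.992e+05
Step 2: n*m = 5.434e+25*8.648e-26 = 4.699
Step 3: P = (1/3)*4.699*3.992e+05 = 6.253e+05 Pa

6.253e+05


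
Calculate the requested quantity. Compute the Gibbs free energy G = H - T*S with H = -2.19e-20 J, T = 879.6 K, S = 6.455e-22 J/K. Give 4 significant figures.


Step 1: T*S = 879.6 * 6.455e-22 = 5.678e-19 J
Step 2: G = H - T*S = -2.19e-20 - 5.678e-19
Step 3: G = -5.897e-19 J

-5.897e-19


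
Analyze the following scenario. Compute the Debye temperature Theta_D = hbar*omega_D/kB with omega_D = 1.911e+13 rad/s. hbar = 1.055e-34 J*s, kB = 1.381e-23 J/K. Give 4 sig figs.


Step 1: hbar*omega_D = 1.055e-34 * 1.911e+13 = 2.016e-21 J
Step 2: Theta_D = 2.016e-21 / 1.381e-23
Step 3: Theta_D = 146 K

146


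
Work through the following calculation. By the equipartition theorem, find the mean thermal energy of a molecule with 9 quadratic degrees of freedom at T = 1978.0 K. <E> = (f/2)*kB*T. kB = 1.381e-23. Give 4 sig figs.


Step 1: f/2 = 9/2 = 4.5
Step 2: kB*T = 1.381e-23 * 1978.0 = 2.732e-20
Step 3: <E> = 4.5 * 2.732e-20 = 1.229e-19 J

1.229e-19


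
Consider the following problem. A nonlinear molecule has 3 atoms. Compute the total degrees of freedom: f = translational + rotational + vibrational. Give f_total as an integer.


Step 1: Translational DOF = 3
Step 2: Rotational DOF (nonlinear) = 3
Step 3: Vibrational DOF = 3*3 - 6 = 3
Step 4: Total = 3 + 3 + 3 = 9

9


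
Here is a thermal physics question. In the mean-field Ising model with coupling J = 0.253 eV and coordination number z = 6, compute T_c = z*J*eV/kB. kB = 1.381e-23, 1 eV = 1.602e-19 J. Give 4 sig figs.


Step 1: z*J = 6*0.253 = 1.518 eV
Step 2: Convert to Joules: 1.518*1.602e-19 = 2.432e-19 J
Step 3: T_c = 2.432e-19 / 1.381e-23 = 1.761e+04 K

1.761e+04


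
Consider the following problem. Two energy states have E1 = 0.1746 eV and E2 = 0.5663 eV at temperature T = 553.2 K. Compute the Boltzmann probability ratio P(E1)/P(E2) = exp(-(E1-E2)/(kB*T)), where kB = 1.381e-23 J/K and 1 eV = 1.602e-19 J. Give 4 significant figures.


Step 1: Compute energy difference dE = E1 - E2 = 0.1746 - 0.5663 = -0.3917 eV
Step 2: Convert to Joules: dE_J = -0.3917 * 1.602e-19 = -6.275e-20 J
Step 3: Compute exponent = -dE_J / (kB * T) = -(-6.275e-20) / (1.381e-23 * 553.2) = 8.214
Step 4: P(E1)/P(E2) = exp(8.214) = 3691

3691


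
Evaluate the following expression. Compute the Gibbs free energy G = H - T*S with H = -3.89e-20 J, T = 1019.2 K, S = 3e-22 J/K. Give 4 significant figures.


Step 1: T*S = 1019.2 * 3e-22 = 3.058e-19 J
Step 2: G = H - T*S = -3.89e-20 - 3.058e-19
Step 3: G = -3.447e-19 J

-3.447e-19


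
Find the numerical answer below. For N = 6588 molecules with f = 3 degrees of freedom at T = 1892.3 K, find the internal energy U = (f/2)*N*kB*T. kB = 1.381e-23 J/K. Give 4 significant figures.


Step 1: f/2 = 3/2 = 1.5
Step 2: N*kB*T = 6588*1.381e-23*1892.3 = 1.722e-16
Step 3: U = 1.5 * 1.722e-16 = 2.582e-16 J

2.582e-16


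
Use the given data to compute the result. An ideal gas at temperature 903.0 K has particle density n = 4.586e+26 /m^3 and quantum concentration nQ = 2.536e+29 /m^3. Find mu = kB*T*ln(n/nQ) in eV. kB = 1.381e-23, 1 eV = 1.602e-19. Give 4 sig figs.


Step 1: n/nQ = 4.586e+26/2.536e+29 = 0.001808
Step 2: ln(n/nQ) = -6.315
Step 3: mu = kB*T*ln(n/nQ) = 1.247e-20*-6.315 = -7.875e-20 J
Step 4: Convert to eV: -7.875e-20/1.602e-19 = -0.4916 eV

-0.4916


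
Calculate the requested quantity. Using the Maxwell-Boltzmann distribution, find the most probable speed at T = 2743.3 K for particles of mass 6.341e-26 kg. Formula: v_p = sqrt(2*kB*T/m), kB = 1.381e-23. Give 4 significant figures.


Step 1: Numerator = 2*kB*T = 2*1.381e-23*2743.3 = 7.577e-20
Step 2: Ratio = 7.577e-20 / 6.341e-26 = 1.195e+06
Step 3: v_p = sqrt(1.195e+06) = 1093 m/s

1093


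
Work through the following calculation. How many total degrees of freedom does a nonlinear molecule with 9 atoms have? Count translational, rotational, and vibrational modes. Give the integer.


Step 1: Translational DOF = 3
Step 2: Rotational DOF (nonlinear) = 3
Step 3: Vibrational DOF = 3*9 - 6 = 21
Step 4: Total = 3 + 3 + 21 = 27

27


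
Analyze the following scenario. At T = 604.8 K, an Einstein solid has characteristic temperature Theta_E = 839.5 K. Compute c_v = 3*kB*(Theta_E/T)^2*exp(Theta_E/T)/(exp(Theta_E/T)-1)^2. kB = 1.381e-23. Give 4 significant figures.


Step 1: x = Theta_E/T = 839.5/604.8 = 1.388
Step 2: x^2 = 1.927
Step 3: exp(x) = 4.007
Step 4: c_v = 3*1.381e-23*1.927*4.007/(4.007-1)^2 = 3.537e-23

3.537e-23


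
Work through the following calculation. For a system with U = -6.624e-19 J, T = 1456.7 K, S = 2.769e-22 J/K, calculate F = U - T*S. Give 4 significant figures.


Step 1: T*S = 1456.7 * 2.769e-22 = 4.034e-19 J
Step 2: F = U - T*S = -6.624e-19 - 4.034e-19
Step 3: F = -1.066e-18 J

-1.066e-18


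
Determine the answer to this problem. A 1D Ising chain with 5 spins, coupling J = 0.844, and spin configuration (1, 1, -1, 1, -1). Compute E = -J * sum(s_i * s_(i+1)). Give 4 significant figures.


Step 1: Nearest-neighbor products: 1, -1, -1, -1
Step 2: Sum of products = -2
Step 3: E = -0.844 * -2 = 1.688

1.688


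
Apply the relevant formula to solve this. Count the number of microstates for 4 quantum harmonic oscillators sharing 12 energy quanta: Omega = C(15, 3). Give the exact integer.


Step 1: Use binomial coefficient C(15, 3)
Step 2: Numerator = 15! / 12!
Step 3: Denominator = 3!
Step 4: Omega = 455

455


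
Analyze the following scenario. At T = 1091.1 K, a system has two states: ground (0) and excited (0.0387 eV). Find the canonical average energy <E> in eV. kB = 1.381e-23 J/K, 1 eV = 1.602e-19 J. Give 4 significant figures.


Step 1: beta*E = 0.0387*1.602e-19/(1.381e-23*1091.1) = 0.4114
Step 2: exp(-beta*E) = 0.6627
Step 3: <E> = 0.0387*0.6627/(1+0.6627) = 0.01542 eV

0.01542


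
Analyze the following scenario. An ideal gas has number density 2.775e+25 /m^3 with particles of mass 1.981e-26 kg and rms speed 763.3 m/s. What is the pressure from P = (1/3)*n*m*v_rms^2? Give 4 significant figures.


Step 1: v_rms^2 = 763.3^2 = 5.826e+05
Step 2: n*m = 2.775e+25*1.981e-26 = 0.5497
Step 3: P = (1/3)*0.5497*5.826e+05 = 1.068e+05 Pa

1.068e+05


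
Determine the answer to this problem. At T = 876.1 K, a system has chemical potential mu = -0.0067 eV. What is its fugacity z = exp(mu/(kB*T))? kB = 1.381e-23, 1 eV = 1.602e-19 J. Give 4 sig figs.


Step 1: Convert mu to Joules: -0.0067*1.602e-19 = -1.073e-21 J
Step 2: kB*T = 1.381e-23*876.1 = 1.21e-20 J
Step 3: mu/(kB*T) = -0.08871
Step 4: z = exp(-0.08871) = 0.9151

0.9151


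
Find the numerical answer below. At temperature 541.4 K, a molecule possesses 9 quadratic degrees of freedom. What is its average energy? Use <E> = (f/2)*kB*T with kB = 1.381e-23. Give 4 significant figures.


Step 1: f/2 = 9/2 = 4.5
Step 2: kB*T = 1.381e-23 * 541.4 = 7.477e-21
Step 3: <E> = 4.5 * 7.477e-21 = 3.365e-20 J

3.365e-20


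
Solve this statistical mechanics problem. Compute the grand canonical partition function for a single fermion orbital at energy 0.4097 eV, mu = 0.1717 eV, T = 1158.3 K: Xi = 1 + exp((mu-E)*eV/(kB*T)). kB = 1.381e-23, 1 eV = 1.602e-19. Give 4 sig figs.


Step 1: (mu - E) = 0.1717 - 0.4097 = -0.238 eV
Step 2: x = (mu-E)*eV/(kB*T) = -0.238*1.602e-19/(1.381e-23*1158.3) = -2.384
Step 3: exp(x) = 0.09222
Step 4: Xi = 1 + 0.09222 = 1.092

1.092


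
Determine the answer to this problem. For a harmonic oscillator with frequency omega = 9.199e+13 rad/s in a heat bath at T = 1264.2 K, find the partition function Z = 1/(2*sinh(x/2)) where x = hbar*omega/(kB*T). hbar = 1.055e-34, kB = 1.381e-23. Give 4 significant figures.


Step 1: Compute x = hbar*omega/(kB*T) = 1.055e-34*9.199e+13/(1.381e-23*1264.2) = 0.5559
Step 2: x/2 = 0.2779
Step 3: sinh(x/2) = 0.2815
Step 4: Z = 1/(2*0.2815) = 1.776

1.776


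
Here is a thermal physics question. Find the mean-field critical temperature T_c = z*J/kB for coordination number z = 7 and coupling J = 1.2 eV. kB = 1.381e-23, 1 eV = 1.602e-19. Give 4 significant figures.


Step 1: z*J = 7*1.2 = 8.4 eV
Step 2: Convert to Joules: 8.4*1.602e-19 = 1.346e-18 J
Step 3: T_c = 1.346e-18 / 1.381e-23 = 9.744e+04 K

9.744e+04


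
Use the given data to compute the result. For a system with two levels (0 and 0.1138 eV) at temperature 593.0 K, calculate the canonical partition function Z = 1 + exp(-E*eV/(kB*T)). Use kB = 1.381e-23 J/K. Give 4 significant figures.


Step 1: Compute beta*E = E*eV/(kB*T) = 0.1138*1.602e-19/(1.381e-23*593.0) = 2.226
Step 2: exp(-beta*E) = exp(-2.226) = 0.1079
Step 3: Z = 1 + 0.1079 = 1.108

1.108


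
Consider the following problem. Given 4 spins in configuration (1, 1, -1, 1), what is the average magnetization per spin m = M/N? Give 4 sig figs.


Step 1: Count up spins (+1): 3, down spins (-1): 1
Step 2: Total magnetization M = 3 - 1 = 2
Step 3: m = M/N = 2/4 = 0.5

0.5


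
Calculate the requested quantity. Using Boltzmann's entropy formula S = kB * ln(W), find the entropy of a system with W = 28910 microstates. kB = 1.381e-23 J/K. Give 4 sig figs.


Step 1: ln(W) = ln(28910) = 10.27
Step 2: S = kB * ln(W) = 1.381e-23 * 10.27
Step 3: S = 1.419e-22 J/K

1.419e-22


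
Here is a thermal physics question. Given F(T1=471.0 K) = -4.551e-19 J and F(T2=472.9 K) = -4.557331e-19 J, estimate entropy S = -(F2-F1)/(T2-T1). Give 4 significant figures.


Step 1: dF = F2 - F1 = -4.557331e-19 - (-4.551e-19) = -6.331e-22 J
Step 2: dT = T2 - T1 = 472.9 - 471.0 = 1.9 K
Step 3: S = -dF/dT = -(-6.331e-22)/1.9 = 3.332e-22 J/K

3.332e-22


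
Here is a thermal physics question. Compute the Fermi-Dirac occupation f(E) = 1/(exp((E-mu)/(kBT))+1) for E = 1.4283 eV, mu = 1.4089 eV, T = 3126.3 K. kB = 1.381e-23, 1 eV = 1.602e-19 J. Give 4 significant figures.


Step 1: (E - mu) = 1.4283 - 1.4089 = 0.0194 eV
Step 2: Convert: (E-mu)*eV = 3.108e-21 J
Step 3: x = (E-mu)*eV/(kB*T) = 0.07198
Step 4: f = 1/(exp(0.07198)+1) = 0.482

0.482


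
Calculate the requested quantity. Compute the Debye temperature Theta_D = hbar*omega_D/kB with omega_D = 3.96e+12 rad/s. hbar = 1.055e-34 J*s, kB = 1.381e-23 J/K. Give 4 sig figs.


Step 1: hbar*omega_D = 1.055e-34 * 3.96e+12 = 4.178e-22 J
Step 2: Theta_D = 4.178e-22 / 1.381e-23
Step 3: Theta_D = 30.25 K

30.25


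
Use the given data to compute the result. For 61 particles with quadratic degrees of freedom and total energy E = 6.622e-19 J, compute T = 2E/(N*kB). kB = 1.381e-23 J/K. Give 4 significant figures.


Step 1: Numerator = 2*E = 2*6.622e-19 = 1.324e-18 J
Step 2: Denominator = N*kB = 61*1.381e-23 = 8.424e-22
Step 3: T = 1.324e-18 / 8.424e-22 = 1572 K

1572


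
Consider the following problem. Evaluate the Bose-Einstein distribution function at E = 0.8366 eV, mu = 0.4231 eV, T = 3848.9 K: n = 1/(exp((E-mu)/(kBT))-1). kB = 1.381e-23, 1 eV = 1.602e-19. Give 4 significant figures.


Step 1: (E - mu) = 0.4135 eV
Step 2: x = (E-mu)*eV/(kB*T) = 0.4135*1.602e-19/(1.381e-23*3848.9) = 1.246
Step 3: exp(x) = 3.477
Step 4: n = 1/(exp(x)-1) = 0.4037

0.4037


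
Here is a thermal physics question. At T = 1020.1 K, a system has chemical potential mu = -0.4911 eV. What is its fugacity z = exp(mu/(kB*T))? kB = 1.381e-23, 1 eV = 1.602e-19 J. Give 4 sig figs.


Step 1: Convert mu to Joules: -0.4911*1.602e-19 = -7.867e-20 J
Step 2: kB*T = 1.381e-23*1020.1 = 1.409e-20 J
Step 3: mu/(kB*T) = -5.585
Step 4: z = exp(-5.585) = 0.003755

0.003755


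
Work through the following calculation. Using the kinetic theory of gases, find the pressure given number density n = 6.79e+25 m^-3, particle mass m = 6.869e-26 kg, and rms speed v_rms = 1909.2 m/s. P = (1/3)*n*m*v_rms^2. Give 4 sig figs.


Step 1: v_rms^2 = 1909.2^2 = 3.645e+06
Step 2: n*m = 6.79e+25*6.869e-26 = 4.664
Step 3: P = (1/3)*4.664*3.645e+06 = 5.667e+06 Pa

5.667e+06


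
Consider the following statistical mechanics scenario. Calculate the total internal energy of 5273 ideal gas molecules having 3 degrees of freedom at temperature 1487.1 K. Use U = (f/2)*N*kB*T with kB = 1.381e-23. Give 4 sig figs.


Step 1: f/2 = 3/2 = 1.5
Step 2: N*kB*T = 5273*1.381e-23*1487.1 = 1.083e-16
Step 3: U = 1.5 * 1.083e-16 = 1.624e-16 J

1.624e-16


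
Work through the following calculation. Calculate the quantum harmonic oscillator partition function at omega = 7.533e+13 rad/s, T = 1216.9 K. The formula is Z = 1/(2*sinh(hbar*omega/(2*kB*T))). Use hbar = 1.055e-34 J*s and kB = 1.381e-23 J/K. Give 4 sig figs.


Step 1: Compute x = hbar*omega/(kB*T) = 1.055e-34*7.533e+13/(1.381e-23*1216.9) = 0.4729
Step 2: x/2 = 0.2365
Step 3: sinh(x/2) = 0.2387
Step 4: Z = 1/(2*0.2387) = 2.095

2.095


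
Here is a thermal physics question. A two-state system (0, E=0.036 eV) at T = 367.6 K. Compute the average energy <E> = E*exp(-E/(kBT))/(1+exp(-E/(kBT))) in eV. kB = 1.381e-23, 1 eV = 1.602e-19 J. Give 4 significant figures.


Step 1: beta*E = 0.036*1.602e-19/(1.381e-23*367.6) = 1.136
Step 2: exp(-beta*E) = 0.3211
Step 3: <E> = 0.036*0.3211/(1+0.3211) = 0.00875 eV

0.00875


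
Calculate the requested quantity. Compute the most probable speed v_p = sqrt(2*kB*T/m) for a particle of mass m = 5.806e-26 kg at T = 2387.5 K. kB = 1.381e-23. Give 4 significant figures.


Step 1: Numerator = 2*kB*T = 2*1.381e-23*2387.5 = 6.594e-20
Step 2: Ratio = 6.594e-20 / 5.806e-26 = 1.136e+06
Step 3: v_p = sqrt(1.136e+06) = 1066 m/s

1066


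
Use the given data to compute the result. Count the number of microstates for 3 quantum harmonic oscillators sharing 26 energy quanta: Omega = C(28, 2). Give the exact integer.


Step 1: Use binomial coefficient C(28, 2)
Step 2: Numerator = 28! / 26!
Step 3: Denominator = 2!
Step 4: Omega = 378

378


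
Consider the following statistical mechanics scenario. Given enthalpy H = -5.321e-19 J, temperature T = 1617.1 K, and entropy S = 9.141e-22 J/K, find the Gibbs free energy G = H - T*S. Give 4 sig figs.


Step 1: T*S = 1617.1 * 9.141e-22 = 1.478e-18 J
Step 2: G = H - T*S = -5.321e-19 - 1.478e-18
Step 3: G = -2.01e-18 J

-2.01e-18


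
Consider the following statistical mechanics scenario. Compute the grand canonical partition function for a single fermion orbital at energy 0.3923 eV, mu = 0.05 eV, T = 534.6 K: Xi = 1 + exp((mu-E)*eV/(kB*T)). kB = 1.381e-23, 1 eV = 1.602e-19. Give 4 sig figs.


Step 1: (mu - E) = 0.05 - 0.3923 = -0.3423 eV
Step 2: x = (mu-E)*eV/(kB*T) = -0.3423*1.602e-19/(1.381e-23*534.6) = -7.428
Step 3: exp(x) = 0.0005946
Step 4: Xi = 1 + 0.0005946 = 1.001

1.001


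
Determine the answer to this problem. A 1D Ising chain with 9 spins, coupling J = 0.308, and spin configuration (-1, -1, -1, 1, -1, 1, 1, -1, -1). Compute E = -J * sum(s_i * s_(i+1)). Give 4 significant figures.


Step 1: Nearest-neighbor products: 1, 1, -1, -1, -1, 1, -1, 1
Step 2: Sum of products = 0
Step 3: E = -0.308 * 0 = 0

0


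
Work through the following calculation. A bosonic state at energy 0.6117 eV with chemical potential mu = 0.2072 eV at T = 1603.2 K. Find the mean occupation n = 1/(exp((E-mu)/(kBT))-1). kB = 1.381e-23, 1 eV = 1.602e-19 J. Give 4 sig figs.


Step 1: (E - mu) = 0.4045 eV
Step 2: x = (E-mu)*eV/(kB*T) = 0.4045*1.602e-19/(1.381e-23*1603.2) = 2.927
Step 3: exp(x) = 18.67
Step 4: n = 1/(exp(x)-1) = 0.0566

0.0566


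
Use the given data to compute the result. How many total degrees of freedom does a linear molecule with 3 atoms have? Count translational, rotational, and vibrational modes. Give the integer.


Step 1: Translational DOF = 3
Step 2: Rotational DOF (linear) = 2
Step 3: Vibrational DOF = 3*3 - 5 = 4
Step 4: Total = 3 + 2 + 4 = 9

9


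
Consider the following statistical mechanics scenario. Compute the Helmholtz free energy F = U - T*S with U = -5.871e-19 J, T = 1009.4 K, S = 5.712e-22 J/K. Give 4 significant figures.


Step 1: T*S = 1009.4 * 5.712e-22 = 5.766e-19 J
Step 2: F = U - T*S = -5.871e-19 - 5.766e-19
Step 3: F = -1.164e-18 J

-1.164e-18


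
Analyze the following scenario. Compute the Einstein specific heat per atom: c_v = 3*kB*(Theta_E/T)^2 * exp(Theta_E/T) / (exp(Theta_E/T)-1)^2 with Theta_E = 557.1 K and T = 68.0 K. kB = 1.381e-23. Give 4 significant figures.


Step 1: x = Theta_E/T = 557.1/68.0 = 8.193
Step 2: x^2 = 67.12
Step 3: exp(x) = 3614
Step 4: c_v = 3*1.381e-23*67.12*3614/(3614-1)^2 = 7.698e-25

7.698e-25


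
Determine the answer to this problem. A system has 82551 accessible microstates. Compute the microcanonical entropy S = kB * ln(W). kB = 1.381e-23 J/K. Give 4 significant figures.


Step 1: ln(W) = ln(82551) = 11.32
Step 2: S = kB * ln(W) = 1.381e-23 * 11.32
Step 3: S = 1.563e-22 J/K

1.563e-22


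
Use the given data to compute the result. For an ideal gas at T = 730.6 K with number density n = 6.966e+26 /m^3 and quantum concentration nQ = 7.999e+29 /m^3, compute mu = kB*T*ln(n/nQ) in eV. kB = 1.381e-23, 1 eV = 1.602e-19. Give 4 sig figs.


Step 1: n/nQ = 6.966e+26/7.999e+29 = 0.0008709
Step 2: ln(n/nQ) = -7.046
Step 3: mu = kB*T*ln(n/nQ) = 1.009e-20*-7.046 = -7.109e-20 J
Step 4: Convert to eV: -7.109e-20/1.602e-19 = -0.4438 eV

-0.4438


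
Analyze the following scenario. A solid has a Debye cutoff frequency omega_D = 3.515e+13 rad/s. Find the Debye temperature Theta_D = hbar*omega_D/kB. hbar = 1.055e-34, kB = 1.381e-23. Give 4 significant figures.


Step 1: hbar*omega_D = 1.055e-34 * 3.515e+13 = 3.708e-21 J
Step 2: Theta_D = 3.708e-21 / 1.381e-23
Step 3: Theta_D = 268.5 K

268.5


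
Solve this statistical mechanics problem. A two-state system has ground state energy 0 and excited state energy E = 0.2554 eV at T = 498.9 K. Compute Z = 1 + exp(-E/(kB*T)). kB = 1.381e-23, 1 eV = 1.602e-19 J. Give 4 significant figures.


Step 1: Compute beta*E = E*eV/(kB*T) = 0.2554*1.602e-19/(1.381e-23*498.9) = 5.938
Step 2: exp(-beta*E) = exp(-5.938) = 0.002636
Step 3: Z = 1 + 0.002636 = 1.003

1.003


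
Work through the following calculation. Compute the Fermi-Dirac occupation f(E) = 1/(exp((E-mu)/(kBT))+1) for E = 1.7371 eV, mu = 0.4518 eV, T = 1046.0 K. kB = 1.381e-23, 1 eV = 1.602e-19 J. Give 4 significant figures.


Step 1: (E - mu) = 1.7371 - 0.4518 = 1.285 eV
Step 2: Convert: (E-mu)*eV = 2.059e-19 J
Step 3: x = (E-mu)*eV/(kB*T) = 14.25
Step 4: f = 1/(exp(14.25)+1) = 6.449e-07

6.449e-07


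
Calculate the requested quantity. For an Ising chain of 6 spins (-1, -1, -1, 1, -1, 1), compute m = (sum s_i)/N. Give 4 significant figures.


Step 1: Count up spins (+1): 2, down spins (-1): 4
Step 2: Total magnetization M = 2 - 4 = -2
Step 3: m = M/N = -2/6 = -0.3333

-0.3333


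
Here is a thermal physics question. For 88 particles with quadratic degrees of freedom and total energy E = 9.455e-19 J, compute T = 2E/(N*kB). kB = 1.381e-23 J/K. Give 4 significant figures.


Step 1: Numerator = 2*E = 2*9.455e-19 = 1.891e-18 J
Step 2: Denominator = N*kB = 88*1.381e-23 = 1.215e-21
Step 3: T = 1.891e-18 / 1.215e-21 = 1556 K

1556


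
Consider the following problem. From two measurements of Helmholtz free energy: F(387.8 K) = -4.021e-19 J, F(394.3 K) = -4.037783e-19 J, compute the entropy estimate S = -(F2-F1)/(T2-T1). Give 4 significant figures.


Step 1: dF = F2 - F1 = -4.037783e-19 - (-4.021e-19) = -1.6783e-21 J
Step 2: dT = T2 - T1 = 394.3 - 387.8 = 6.5 K
Step 3: S = -dF/dT = -(-1.6783e-21)/6.5 = 2.582e-22 J/K

2.582e-22


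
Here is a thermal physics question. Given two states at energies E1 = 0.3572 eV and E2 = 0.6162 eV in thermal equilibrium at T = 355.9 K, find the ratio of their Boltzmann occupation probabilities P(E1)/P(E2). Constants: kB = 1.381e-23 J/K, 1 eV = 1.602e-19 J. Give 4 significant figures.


Step 1: Compute energy difference dE = E1 - E2 = 0.3572 - 0.6162 = -0.259 eV
Step 2: Convert to Joules: dE_J = -0.259 * 1.602e-19 = -4.149e-20 J
Step 3: Compute exponent = -dE_J / (kB * T) = -(-4.149e-20) / (1.381e-23 * 355.9) = 8.442
Step 4: P(E1)/P(E2) = exp(8.442) = 4637

4637


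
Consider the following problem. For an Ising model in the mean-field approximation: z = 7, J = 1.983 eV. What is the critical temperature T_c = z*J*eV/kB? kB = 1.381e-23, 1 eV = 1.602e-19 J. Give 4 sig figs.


Step 1: z*J = 7*1.983 = 13.88 eV
Step 2: Convert to Joules: 13.88*1.602e-19 = 2.224e-18 J
Step 3: T_c = 2.224e-18 / 1.381e-23 = 1.61e+05 K

1.61e+05


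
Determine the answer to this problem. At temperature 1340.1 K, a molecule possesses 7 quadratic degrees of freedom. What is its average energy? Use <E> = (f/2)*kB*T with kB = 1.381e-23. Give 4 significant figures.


Step 1: f/2 = 7/2 = 3.5
Step 2: kB*T = 1.381e-23 * 1340.1 = 1.851e-20
Step 3: <E> = 3.5 * 1.851e-20 = 6.477e-20 J

6.477e-20


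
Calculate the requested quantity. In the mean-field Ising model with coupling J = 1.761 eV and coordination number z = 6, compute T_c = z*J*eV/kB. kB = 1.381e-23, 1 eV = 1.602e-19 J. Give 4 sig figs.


Step 1: z*J = 6*1.761 = 10.57 eV
Step 2: Convert to Joules: 10.57*1.602e-19 = 1.693e-18 J
Step 3: T_c = 1.693e-18 / 1.381e-23 = 1.226e+05 K

1.226e+05


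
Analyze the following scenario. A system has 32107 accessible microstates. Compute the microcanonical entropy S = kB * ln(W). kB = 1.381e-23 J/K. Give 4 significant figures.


Step 1: ln(W) = ln(32107) = 10.38
Step 2: S = kB * ln(W) = 1.381e-23 * 10.38
Step 3: S = 1.433e-22 J/K

1.433e-22


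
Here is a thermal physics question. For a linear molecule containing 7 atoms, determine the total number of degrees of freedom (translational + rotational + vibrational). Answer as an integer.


Step 1: Translational DOF = 3
Step 2: Rotational DOF (linear) = 2
Step 3: Vibrational DOF = 3*7 - 5 = 16
Step 4: Total = 3 + 2 + 16 = 21

21


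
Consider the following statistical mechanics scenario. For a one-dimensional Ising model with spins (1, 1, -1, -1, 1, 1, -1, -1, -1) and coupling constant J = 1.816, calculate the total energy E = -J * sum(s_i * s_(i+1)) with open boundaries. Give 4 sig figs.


Step 1: Nearest-neighbor products: 1, -1, 1, -1, 1, -1, 1, 1
Step 2: Sum of products = 2
Step 3: E = -1.816 * 2 = -3.632

-3.632


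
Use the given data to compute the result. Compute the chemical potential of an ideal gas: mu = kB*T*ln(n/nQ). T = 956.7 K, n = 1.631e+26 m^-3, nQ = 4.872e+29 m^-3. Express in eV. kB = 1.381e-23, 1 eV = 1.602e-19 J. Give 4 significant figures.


Step 1: n/nQ = 1.631e+26/4.872e+29 = 0.0003348
Step 2: ln(n/nQ) = -8.002
Step 3: mu = kB*T*ln(n/nQ) = 1.321e-20*-8.002 = -1.057e-19 J
Step 4: Convert to eV: -1.057e-19/1.602e-19 = -0.6599 eV

-0.6599


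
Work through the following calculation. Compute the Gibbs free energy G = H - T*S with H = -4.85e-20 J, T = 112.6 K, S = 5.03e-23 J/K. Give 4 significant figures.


Step 1: T*S = 112.6 * 5.03e-23 = 5.664e-21 J
Step 2: G = H - T*S = -4.85e-20 - 5.664e-21
Step 3: G = -5.416e-20 J

-5.416e-20


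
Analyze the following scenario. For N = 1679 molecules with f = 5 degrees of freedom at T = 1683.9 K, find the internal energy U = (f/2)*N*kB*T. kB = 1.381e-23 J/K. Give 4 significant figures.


Step 1: f/2 = 5/2 = 2.5
Step 2: N*kB*T = 1679*1.381e-23*1683.9 = 3.904e-17
Step 3: U = 2.5 * 3.904e-17 = 9.761e-17 J

9.761e-17


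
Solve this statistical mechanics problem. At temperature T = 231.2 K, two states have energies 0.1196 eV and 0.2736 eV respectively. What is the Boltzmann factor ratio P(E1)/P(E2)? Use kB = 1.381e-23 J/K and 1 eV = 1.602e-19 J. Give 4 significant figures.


Step 1: Compute energy difference dE = E1 - E2 = 0.1196 - 0.2736 = -0.154 eV
Step 2: Convert to Joules: dE_J = -0.154 * 1.602e-19 = -2.467e-20 J
Step 3: Compute exponent = -dE_J / (kB * T) = -(-2.467e-20) / (1.381e-23 * 231.2) = 7.727
Step 4: P(E1)/P(E2) = exp(7.727) = 2268

2268


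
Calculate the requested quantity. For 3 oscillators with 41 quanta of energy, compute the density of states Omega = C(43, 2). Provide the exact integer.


Step 1: Use binomial coefficient C(43, 2)
Step 2: Numerator = 43! / 41!
Step 3: Denominator = 2!
Step 4: Omega = 903

903


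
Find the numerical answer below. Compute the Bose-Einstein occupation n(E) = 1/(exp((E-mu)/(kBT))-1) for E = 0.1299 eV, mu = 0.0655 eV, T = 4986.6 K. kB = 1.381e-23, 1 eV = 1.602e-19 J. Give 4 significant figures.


Step 1: (E - mu) = 0.0644 eV
Step 2: x = (E-mu)*eV/(kB*T) = 0.0644*1.602e-19/(1.381e-23*4986.6) = 0.1498
Step 3: exp(x) = 1.162
Step 4: n = 1/(exp(x)-1) = 6.187

6.187


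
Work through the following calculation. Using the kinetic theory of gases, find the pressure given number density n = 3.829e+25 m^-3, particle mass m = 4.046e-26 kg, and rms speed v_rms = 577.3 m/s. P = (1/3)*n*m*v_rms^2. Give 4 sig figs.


Step 1: v_rms^2 = 577.3^2 = 3.333e+05
Step 2: n*m = 3.829e+25*4.046e-26 = 1.549
Step 3: P = (1/3)*1.549*3.333e+05 = 1.721e+05 Pa

1.721e+05


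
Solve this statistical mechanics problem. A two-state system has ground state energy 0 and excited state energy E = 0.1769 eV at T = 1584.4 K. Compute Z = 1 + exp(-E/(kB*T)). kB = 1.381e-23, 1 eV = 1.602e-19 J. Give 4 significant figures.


Step 1: Compute beta*E = E*eV/(kB*T) = 0.1769*1.602e-19/(1.381e-23*1584.4) = 1.295
Step 2: exp(-beta*E) = exp(-1.295) = 0.2738
Step 3: Z = 1 + 0.2738 = 1.274

1.274


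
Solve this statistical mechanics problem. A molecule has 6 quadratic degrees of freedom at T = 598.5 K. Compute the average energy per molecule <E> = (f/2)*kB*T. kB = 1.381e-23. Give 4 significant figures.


Step 1: f/2 = 6/2 = 3
Step 2: kB*T = 1.381e-23 * 598.5 = 8.265e-21
Step 3: <E> = 3 * 8.265e-21 = 2.48e-20 J

2.48e-20


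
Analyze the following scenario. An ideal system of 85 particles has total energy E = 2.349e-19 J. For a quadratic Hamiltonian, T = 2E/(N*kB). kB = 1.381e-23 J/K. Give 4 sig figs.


Step 1: Numerator = 2*E = 2*2.349e-19 = 4.698e-19 J
Step 2: Denominator = N*kB = 85*1.381e-23 = 1.174e-21
Step 3: T = 4.698e-19 / 1.174e-21 = 400.2 K

400.2


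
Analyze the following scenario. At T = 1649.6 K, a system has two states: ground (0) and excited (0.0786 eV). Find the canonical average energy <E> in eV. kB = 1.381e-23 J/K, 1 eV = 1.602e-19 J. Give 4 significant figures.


Step 1: beta*E = 0.0786*1.602e-19/(1.381e-23*1649.6) = 0.5527
Step 2: exp(-beta*E) = 0.5754
Step 3: <E> = 0.0786*0.5754/(1+0.5754) = 0.02871 eV

0.02871


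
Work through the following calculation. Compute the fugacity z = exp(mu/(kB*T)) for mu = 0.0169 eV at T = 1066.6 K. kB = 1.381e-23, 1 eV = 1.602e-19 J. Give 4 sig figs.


Step 1: Convert mu to Joules: 0.0169*1.602e-19 = 2.707e-21 J
Step 2: kB*T = 1.381e-23*1066.6 = 1.473e-20 J
Step 3: mu/(kB*T) = 0.1838
Step 4: z = exp(0.1838) = 1.202

1.202


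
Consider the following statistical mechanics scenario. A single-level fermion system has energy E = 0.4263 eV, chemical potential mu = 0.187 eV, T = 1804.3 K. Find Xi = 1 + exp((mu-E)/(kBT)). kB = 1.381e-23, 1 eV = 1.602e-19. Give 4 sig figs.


Step 1: (mu - E) = 0.187 - 0.4263 = -0.2393 eV
Step 2: x = (mu-E)*eV/(kB*T) = -0.2393*1.602e-19/(1.381e-23*1804.3) = -1.539
Step 3: exp(x) = 0.2147
Step 4: Xi = 1 + 0.2147 = 1.215

1.215


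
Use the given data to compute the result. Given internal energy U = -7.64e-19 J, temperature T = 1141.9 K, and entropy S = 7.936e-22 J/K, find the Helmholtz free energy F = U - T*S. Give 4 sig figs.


Step 1: T*S = 1141.9 * 7.936e-22 = 9.062e-19 J
Step 2: F = U - T*S = -7.64e-19 - 9.062e-19
Step 3: F = -1.67e-18 J

-1.67e-18
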